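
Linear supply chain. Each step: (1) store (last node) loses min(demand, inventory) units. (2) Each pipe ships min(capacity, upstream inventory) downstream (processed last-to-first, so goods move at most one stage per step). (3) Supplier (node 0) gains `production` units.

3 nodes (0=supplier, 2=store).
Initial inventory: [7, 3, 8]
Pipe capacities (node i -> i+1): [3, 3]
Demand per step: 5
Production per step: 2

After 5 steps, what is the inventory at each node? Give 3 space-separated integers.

Step 1: demand=5,sold=5 ship[1->2]=3 ship[0->1]=3 prod=2 -> inv=[6 3 6]
Step 2: demand=5,sold=5 ship[1->2]=3 ship[0->1]=3 prod=2 -> inv=[5 3 4]
Step 3: demand=5,sold=4 ship[1->2]=3 ship[0->1]=3 prod=2 -> inv=[4 3 3]
Step 4: demand=5,sold=3 ship[1->2]=3 ship[0->1]=3 prod=2 -> inv=[3 3 3]
Step 5: demand=5,sold=3 ship[1->2]=3 ship[0->1]=3 prod=2 -> inv=[2 3 3]

2 3 3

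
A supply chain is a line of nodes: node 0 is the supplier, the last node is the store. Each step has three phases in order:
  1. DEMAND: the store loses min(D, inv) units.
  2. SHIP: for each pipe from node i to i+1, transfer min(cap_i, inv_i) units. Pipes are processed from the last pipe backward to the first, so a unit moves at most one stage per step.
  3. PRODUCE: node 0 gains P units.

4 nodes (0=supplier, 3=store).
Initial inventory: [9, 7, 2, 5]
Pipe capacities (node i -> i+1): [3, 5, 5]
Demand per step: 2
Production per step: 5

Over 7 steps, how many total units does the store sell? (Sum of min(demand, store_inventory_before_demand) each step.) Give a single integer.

Step 1: sold=2 (running total=2) -> [11 5 5 5]
Step 2: sold=2 (running total=4) -> [13 3 5 8]
Step 3: sold=2 (running total=6) -> [15 3 3 11]
Step 4: sold=2 (running total=8) -> [17 3 3 12]
Step 5: sold=2 (running total=10) -> [19 3 3 13]
Step 6: sold=2 (running total=12) -> [21 3 3 14]
Step 7: sold=2 (running total=14) -> [23 3 3 15]

Answer: 14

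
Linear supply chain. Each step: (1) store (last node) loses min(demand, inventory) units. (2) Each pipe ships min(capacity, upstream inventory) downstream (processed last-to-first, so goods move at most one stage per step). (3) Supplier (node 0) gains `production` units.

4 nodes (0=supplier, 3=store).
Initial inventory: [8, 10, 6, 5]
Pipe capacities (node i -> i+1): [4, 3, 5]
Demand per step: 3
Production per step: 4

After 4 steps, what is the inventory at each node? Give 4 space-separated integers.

Step 1: demand=3,sold=3 ship[2->3]=5 ship[1->2]=3 ship[0->1]=4 prod=4 -> inv=[8 11 4 7]
Step 2: demand=3,sold=3 ship[2->3]=4 ship[1->2]=3 ship[0->1]=4 prod=4 -> inv=[8 12 3 8]
Step 3: demand=3,sold=3 ship[2->3]=3 ship[1->2]=3 ship[0->1]=4 prod=4 -> inv=[8 13 3 8]
Step 4: demand=3,sold=3 ship[2->3]=3 ship[1->2]=3 ship[0->1]=4 prod=4 -> inv=[8 14 3 8]

8 14 3 8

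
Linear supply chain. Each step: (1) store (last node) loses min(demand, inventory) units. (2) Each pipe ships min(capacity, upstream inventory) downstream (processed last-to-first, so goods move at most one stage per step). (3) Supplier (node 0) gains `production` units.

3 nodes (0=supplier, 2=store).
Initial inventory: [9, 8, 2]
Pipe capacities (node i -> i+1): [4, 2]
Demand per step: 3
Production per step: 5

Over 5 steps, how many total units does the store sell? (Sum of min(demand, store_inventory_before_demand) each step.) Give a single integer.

Step 1: sold=2 (running total=2) -> [10 10 2]
Step 2: sold=2 (running total=4) -> [11 12 2]
Step 3: sold=2 (running total=6) -> [12 14 2]
Step 4: sold=2 (running total=8) -> [13 16 2]
Step 5: sold=2 (running total=10) -> [14 18 2]

Answer: 10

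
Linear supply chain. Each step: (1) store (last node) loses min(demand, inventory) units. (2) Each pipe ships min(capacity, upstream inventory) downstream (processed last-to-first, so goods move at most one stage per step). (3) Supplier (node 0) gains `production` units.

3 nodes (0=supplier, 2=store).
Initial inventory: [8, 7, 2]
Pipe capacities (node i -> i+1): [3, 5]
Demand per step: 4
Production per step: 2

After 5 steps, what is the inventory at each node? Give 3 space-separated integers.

Step 1: demand=4,sold=2 ship[1->2]=5 ship[0->1]=3 prod=2 -> inv=[7 5 5]
Step 2: demand=4,sold=4 ship[1->2]=5 ship[0->1]=3 prod=2 -> inv=[6 3 6]
Step 3: demand=4,sold=4 ship[1->2]=3 ship[0->1]=3 prod=2 -> inv=[5 3 5]
Step 4: demand=4,sold=4 ship[1->2]=3 ship[0->1]=3 prod=2 -> inv=[4 3 4]
Step 5: demand=4,sold=4 ship[1->2]=3 ship[0->1]=3 prod=2 -> inv=[3 3 3]

3 3 3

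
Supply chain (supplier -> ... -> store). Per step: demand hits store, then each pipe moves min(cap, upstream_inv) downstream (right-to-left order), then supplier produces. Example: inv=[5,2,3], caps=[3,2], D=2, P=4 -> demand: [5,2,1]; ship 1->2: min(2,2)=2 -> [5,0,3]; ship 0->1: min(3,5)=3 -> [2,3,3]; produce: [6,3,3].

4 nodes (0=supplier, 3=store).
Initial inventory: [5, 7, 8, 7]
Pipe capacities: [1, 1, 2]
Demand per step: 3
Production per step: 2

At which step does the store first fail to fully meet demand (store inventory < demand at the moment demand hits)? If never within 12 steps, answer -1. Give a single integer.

Step 1: demand=3,sold=3 ship[2->3]=2 ship[1->2]=1 ship[0->1]=1 prod=2 -> [6 7 7 6]
Step 2: demand=3,sold=3 ship[2->3]=2 ship[1->2]=1 ship[0->1]=1 prod=2 -> [7 7 6 5]
Step 3: demand=3,sold=3 ship[2->3]=2 ship[1->2]=1 ship[0->1]=1 prod=2 -> [8 7 5 4]
Step 4: demand=3,sold=3 ship[2->3]=2 ship[1->2]=1 ship[0->1]=1 prod=2 -> [9 7 4 3]
Step 5: demand=3,sold=3 ship[2->3]=2 ship[1->2]=1 ship[0->1]=1 prod=2 -> [10 7 3 2]
Step 6: demand=3,sold=2 ship[2->3]=2 ship[1->2]=1 ship[0->1]=1 prod=2 -> [11 7 2 2]
Step 7: demand=3,sold=2 ship[2->3]=2 ship[1->2]=1 ship[0->1]=1 prod=2 -> [12 7 1 2]
Step 8: demand=3,sold=2 ship[2->3]=1 ship[1->2]=1 ship[0->1]=1 prod=2 -> [13 7 1 1]
Step 9: demand=3,sold=1 ship[2->3]=1 ship[1->2]=1 ship[0->1]=1 prod=2 -> [14 7 1 1]
Step 10: demand=3,sold=1 ship[2->3]=1 ship[1->2]=1 ship[0->1]=1 prod=2 -> [15 7 1 1]
Step 11: demand=3,sold=1 ship[2->3]=1 ship[1->2]=1 ship[0->1]=1 prod=2 -> [16 7 1 1]
Step 12: demand=3,sold=1 ship[2->3]=1 ship[1->2]=1 ship[0->1]=1 prod=2 -> [17 7 1 1]
First stockout at step 6

6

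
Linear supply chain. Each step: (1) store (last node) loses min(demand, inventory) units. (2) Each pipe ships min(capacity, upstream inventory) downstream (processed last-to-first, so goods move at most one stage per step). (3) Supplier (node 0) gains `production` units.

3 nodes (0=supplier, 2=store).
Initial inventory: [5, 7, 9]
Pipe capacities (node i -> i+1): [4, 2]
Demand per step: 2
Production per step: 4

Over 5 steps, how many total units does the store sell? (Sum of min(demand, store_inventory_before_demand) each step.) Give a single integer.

Step 1: sold=2 (running total=2) -> [5 9 9]
Step 2: sold=2 (running total=4) -> [5 11 9]
Step 3: sold=2 (running total=6) -> [5 13 9]
Step 4: sold=2 (running total=8) -> [5 15 9]
Step 5: sold=2 (running total=10) -> [5 17 9]

Answer: 10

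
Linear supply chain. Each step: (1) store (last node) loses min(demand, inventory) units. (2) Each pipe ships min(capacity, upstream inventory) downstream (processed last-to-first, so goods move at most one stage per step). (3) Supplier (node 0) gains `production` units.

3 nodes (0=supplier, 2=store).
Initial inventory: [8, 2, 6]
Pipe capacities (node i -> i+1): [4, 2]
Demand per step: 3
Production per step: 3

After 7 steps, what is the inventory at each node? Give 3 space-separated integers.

Step 1: demand=3,sold=3 ship[1->2]=2 ship[0->1]=4 prod=3 -> inv=[7 4 5]
Step 2: demand=3,sold=3 ship[1->2]=2 ship[0->1]=4 prod=3 -> inv=[6 6 4]
Step 3: demand=3,sold=3 ship[1->2]=2 ship[0->1]=4 prod=3 -> inv=[5 8 3]
Step 4: demand=3,sold=3 ship[1->2]=2 ship[0->1]=4 prod=3 -> inv=[4 10 2]
Step 5: demand=3,sold=2 ship[1->2]=2 ship[0->1]=4 prod=3 -> inv=[3 12 2]
Step 6: demand=3,sold=2 ship[1->2]=2 ship[0->1]=3 prod=3 -> inv=[3 13 2]
Step 7: demand=3,sold=2 ship[1->2]=2 ship[0->1]=3 prod=3 -> inv=[3 14 2]

3 14 2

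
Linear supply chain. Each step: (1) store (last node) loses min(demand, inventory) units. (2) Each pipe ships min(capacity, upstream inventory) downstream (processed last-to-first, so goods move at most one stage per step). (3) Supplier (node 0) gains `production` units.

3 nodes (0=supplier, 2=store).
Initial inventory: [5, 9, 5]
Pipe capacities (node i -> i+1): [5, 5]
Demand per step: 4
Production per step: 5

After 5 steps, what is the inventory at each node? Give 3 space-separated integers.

Step 1: demand=4,sold=4 ship[1->2]=5 ship[0->1]=5 prod=5 -> inv=[5 9 6]
Step 2: demand=4,sold=4 ship[1->2]=5 ship[0->1]=5 prod=5 -> inv=[5 9 7]
Step 3: demand=4,sold=4 ship[1->2]=5 ship[0->1]=5 prod=5 -> inv=[5 9 8]
Step 4: demand=4,sold=4 ship[1->2]=5 ship[0->1]=5 prod=5 -> inv=[5 9 9]
Step 5: demand=4,sold=4 ship[1->2]=5 ship[0->1]=5 prod=5 -> inv=[5 9 10]

5 9 10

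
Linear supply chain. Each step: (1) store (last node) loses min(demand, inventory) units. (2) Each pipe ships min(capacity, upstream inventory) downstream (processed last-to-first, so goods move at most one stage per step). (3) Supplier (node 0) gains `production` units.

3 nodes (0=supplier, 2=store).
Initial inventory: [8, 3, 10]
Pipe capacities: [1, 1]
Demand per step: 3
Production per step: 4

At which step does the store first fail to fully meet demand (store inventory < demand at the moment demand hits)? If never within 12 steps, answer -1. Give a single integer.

Step 1: demand=3,sold=3 ship[1->2]=1 ship[0->1]=1 prod=4 -> [11 3 8]
Step 2: demand=3,sold=3 ship[1->2]=1 ship[0->1]=1 prod=4 -> [14 3 6]
Step 3: demand=3,sold=3 ship[1->2]=1 ship[0->1]=1 prod=4 -> [17 3 4]
Step 4: demand=3,sold=3 ship[1->2]=1 ship[0->1]=1 prod=4 -> [20 3 2]
Step 5: demand=3,sold=2 ship[1->2]=1 ship[0->1]=1 prod=4 -> [23 3 1]
Step 6: demand=3,sold=1 ship[1->2]=1 ship[0->1]=1 prod=4 -> [26 3 1]
Step 7: demand=3,sold=1 ship[1->2]=1 ship[0->1]=1 prod=4 -> [29 3 1]
Step 8: demand=3,sold=1 ship[1->2]=1 ship[0->1]=1 prod=4 -> [32 3 1]
Step 9: demand=3,sold=1 ship[1->2]=1 ship[0->1]=1 prod=4 -> [35 3 1]
Step 10: demand=3,sold=1 ship[1->2]=1 ship[0->1]=1 prod=4 -> [38 3 1]
Step 11: demand=3,sold=1 ship[1->2]=1 ship[0->1]=1 prod=4 -> [41 3 1]
Step 12: demand=3,sold=1 ship[1->2]=1 ship[0->1]=1 prod=4 -> [44 3 1]
First stockout at step 5

5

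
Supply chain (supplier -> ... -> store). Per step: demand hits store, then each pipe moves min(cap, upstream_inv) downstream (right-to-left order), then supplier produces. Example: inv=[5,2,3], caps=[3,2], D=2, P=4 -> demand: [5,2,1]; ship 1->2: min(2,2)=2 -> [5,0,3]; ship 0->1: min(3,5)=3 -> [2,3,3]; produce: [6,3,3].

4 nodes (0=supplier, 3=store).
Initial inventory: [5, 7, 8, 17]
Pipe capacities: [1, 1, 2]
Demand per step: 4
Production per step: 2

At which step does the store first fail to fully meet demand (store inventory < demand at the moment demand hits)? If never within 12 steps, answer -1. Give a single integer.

Step 1: demand=4,sold=4 ship[2->3]=2 ship[1->2]=1 ship[0->1]=1 prod=2 -> [6 7 7 15]
Step 2: demand=4,sold=4 ship[2->3]=2 ship[1->2]=1 ship[0->1]=1 prod=2 -> [7 7 6 13]
Step 3: demand=4,sold=4 ship[2->3]=2 ship[1->2]=1 ship[0->1]=1 prod=2 -> [8 7 5 11]
Step 4: demand=4,sold=4 ship[2->3]=2 ship[1->2]=1 ship[0->1]=1 prod=2 -> [9 7 4 9]
Step 5: demand=4,sold=4 ship[2->3]=2 ship[1->2]=1 ship[0->1]=1 prod=2 -> [10 7 3 7]
Step 6: demand=4,sold=4 ship[2->3]=2 ship[1->2]=1 ship[0->1]=1 prod=2 -> [11 7 2 5]
Step 7: demand=4,sold=4 ship[2->3]=2 ship[1->2]=1 ship[0->1]=1 prod=2 -> [12 7 1 3]
Step 8: demand=4,sold=3 ship[2->3]=1 ship[1->2]=1 ship[0->1]=1 prod=2 -> [13 7 1 1]
Step 9: demand=4,sold=1 ship[2->3]=1 ship[1->2]=1 ship[0->1]=1 prod=2 -> [14 7 1 1]
Step 10: demand=4,sold=1 ship[2->3]=1 ship[1->2]=1 ship[0->1]=1 prod=2 -> [15 7 1 1]
Step 11: demand=4,sold=1 ship[2->3]=1 ship[1->2]=1 ship[0->1]=1 prod=2 -> [16 7 1 1]
Step 12: demand=4,sold=1 ship[2->3]=1 ship[1->2]=1 ship[0->1]=1 prod=2 -> [17 7 1 1]
First stockout at step 8

8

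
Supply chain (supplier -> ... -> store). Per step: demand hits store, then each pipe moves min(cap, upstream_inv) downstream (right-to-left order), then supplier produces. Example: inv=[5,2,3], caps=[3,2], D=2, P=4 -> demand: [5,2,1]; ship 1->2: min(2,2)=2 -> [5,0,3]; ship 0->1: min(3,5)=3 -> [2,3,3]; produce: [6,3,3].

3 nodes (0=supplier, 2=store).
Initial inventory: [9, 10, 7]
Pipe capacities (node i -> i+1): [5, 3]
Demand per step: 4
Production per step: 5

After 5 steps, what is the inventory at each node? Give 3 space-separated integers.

Step 1: demand=4,sold=4 ship[1->2]=3 ship[0->1]=5 prod=5 -> inv=[9 12 6]
Step 2: demand=4,sold=4 ship[1->2]=3 ship[0->1]=5 prod=5 -> inv=[9 14 5]
Step 3: demand=4,sold=4 ship[1->2]=3 ship[0->1]=5 prod=5 -> inv=[9 16 4]
Step 4: demand=4,sold=4 ship[1->2]=3 ship[0->1]=5 prod=5 -> inv=[9 18 3]
Step 5: demand=4,sold=3 ship[1->2]=3 ship[0->1]=5 prod=5 -> inv=[9 20 3]

9 20 3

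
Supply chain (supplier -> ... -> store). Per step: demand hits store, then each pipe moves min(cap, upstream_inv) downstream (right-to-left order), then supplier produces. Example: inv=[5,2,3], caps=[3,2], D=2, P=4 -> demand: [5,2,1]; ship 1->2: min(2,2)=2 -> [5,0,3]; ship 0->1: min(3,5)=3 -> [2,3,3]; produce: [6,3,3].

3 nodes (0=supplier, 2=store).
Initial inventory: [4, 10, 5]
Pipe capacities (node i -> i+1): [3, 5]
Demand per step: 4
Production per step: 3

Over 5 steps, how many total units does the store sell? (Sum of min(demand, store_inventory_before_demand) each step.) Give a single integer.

Step 1: sold=4 (running total=4) -> [4 8 6]
Step 2: sold=4 (running total=8) -> [4 6 7]
Step 3: sold=4 (running total=12) -> [4 4 8]
Step 4: sold=4 (running total=16) -> [4 3 8]
Step 5: sold=4 (running total=20) -> [4 3 7]

Answer: 20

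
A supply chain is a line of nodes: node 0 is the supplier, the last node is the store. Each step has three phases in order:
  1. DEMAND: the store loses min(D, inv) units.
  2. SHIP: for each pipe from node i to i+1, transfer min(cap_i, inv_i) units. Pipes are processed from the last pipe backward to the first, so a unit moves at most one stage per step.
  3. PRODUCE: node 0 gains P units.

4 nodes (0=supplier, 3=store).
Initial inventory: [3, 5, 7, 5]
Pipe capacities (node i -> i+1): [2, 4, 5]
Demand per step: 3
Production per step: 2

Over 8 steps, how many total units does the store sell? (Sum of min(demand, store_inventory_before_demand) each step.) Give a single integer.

Answer: 24

Derivation:
Step 1: sold=3 (running total=3) -> [3 3 6 7]
Step 2: sold=3 (running total=6) -> [3 2 4 9]
Step 3: sold=3 (running total=9) -> [3 2 2 10]
Step 4: sold=3 (running total=12) -> [3 2 2 9]
Step 5: sold=3 (running total=15) -> [3 2 2 8]
Step 6: sold=3 (running total=18) -> [3 2 2 7]
Step 7: sold=3 (running total=21) -> [3 2 2 6]
Step 8: sold=3 (running total=24) -> [3 2 2 5]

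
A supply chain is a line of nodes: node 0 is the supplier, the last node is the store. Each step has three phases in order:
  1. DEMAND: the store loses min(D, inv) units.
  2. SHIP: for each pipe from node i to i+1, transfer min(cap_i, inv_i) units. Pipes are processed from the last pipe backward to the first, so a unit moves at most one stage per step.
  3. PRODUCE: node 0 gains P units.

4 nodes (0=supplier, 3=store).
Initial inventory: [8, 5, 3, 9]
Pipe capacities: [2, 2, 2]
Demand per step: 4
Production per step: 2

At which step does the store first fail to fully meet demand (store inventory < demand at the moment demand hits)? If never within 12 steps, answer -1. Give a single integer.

Step 1: demand=4,sold=4 ship[2->3]=2 ship[1->2]=2 ship[0->1]=2 prod=2 -> [8 5 3 7]
Step 2: demand=4,sold=4 ship[2->3]=2 ship[1->2]=2 ship[0->1]=2 prod=2 -> [8 5 3 5]
Step 3: demand=4,sold=4 ship[2->3]=2 ship[1->2]=2 ship[0->1]=2 prod=2 -> [8 5 3 3]
Step 4: demand=4,sold=3 ship[2->3]=2 ship[1->2]=2 ship[0->1]=2 prod=2 -> [8 5 3 2]
Step 5: demand=4,sold=2 ship[2->3]=2 ship[1->2]=2 ship[0->1]=2 prod=2 -> [8 5 3 2]
Step 6: demand=4,sold=2 ship[2->3]=2 ship[1->2]=2 ship[0->1]=2 prod=2 -> [8 5 3 2]
Step 7: demand=4,sold=2 ship[2->3]=2 ship[1->2]=2 ship[0->1]=2 prod=2 -> [8 5 3 2]
Step 8: demand=4,sold=2 ship[2->3]=2 ship[1->2]=2 ship[0->1]=2 prod=2 -> [8 5 3 2]
Step 9: demand=4,sold=2 ship[2->3]=2 ship[1->2]=2 ship[0->1]=2 prod=2 -> [8 5 3 2]
Step 10: demand=4,sold=2 ship[2->3]=2 ship[1->2]=2 ship[0->1]=2 prod=2 -> [8 5 3 2]
Step 11: demand=4,sold=2 ship[2->3]=2 ship[1->2]=2 ship[0->1]=2 prod=2 -> [8 5 3 2]
Step 12: demand=4,sold=2 ship[2->3]=2 ship[1->2]=2 ship[0->1]=2 prod=2 -> [8 5 3 2]
First stockout at step 4

4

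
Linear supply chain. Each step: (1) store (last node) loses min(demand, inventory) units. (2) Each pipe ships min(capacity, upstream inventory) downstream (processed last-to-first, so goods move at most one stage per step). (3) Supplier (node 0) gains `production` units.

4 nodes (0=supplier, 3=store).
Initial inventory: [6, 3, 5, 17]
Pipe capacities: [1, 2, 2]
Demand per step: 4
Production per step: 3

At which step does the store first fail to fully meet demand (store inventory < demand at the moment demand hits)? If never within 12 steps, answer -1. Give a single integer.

Step 1: demand=4,sold=4 ship[2->3]=2 ship[1->2]=2 ship[0->1]=1 prod=3 -> [8 2 5 15]
Step 2: demand=4,sold=4 ship[2->3]=2 ship[1->2]=2 ship[0->1]=1 prod=3 -> [10 1 5 13]
Step 3: demand=4,sold=4 ship[2->3]=2 ship[1->2]=1 ship[0->1]=1 prod=3 -> [12 1 4 11]
Step 4: demand=4,sold=4 ship[2->3]=2 ship[1->2]=1 ship[0->1]=1 prod=3 -> [14 1 3 9]
Step 5: demand=4,sold=4 ship[2->3]=2 ship[1->2]=1 ship[0->1]=1 prod=3 -> [16 1 2 7]
Step 6: demand=4,sold=4 ship[2->3]=2 ship[1->2]=1 ship[0->1]=1 prod=3 -> [18 1 1 5]
Step 7: demand=4,sold=4 ship[2->3]=1 ship[1->2]=1 ship[0->1]=1 prod=3 -> [20 1 1 2]
Step 8: demand=4,sold=2 ship[2->3]=1 ship[1->2]=1 ship[0->1]=1 prod=3 -> [22 1 1 1]
Step 9: demand=4,sold=1 ship[2->3]=1 ship[1->2]=1 ship[0->1]=1 prod=3 -> [24 1 1 1]
Step 10: demand=4,sold=1 ship[2->3]=1 ship[1->2]=1 ship[0->1]=1 prod=3 -> [26 1 1 1]
Step 11: demand=4,sold=1 ship[2->3]=1 ship[1->2]=1 ship[0->1]=1 prod=3 -> [28 1 1 1]
Step 12: demand=4,sold=1 ship[2->3]=1 ship[1->2]=1 ship[0->1]=1 prod=3 -> [30 1 1 1]
First stockout at step 8

8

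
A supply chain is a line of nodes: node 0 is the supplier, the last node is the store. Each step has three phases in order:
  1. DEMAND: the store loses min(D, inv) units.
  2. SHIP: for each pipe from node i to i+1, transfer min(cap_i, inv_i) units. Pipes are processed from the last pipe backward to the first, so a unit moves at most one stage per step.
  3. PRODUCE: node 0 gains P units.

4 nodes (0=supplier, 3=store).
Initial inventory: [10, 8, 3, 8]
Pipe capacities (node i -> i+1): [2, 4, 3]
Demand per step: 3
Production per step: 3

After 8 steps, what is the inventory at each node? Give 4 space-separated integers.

Step 1: demand=3,sold=3 ship[2->3]=3 ship[1->2]=4 ship[0->1]=2 prod=3 -> inv=[11 6 4 8]
Step 2: demand=3,sold=3 ship[2->3]=3 ship[1->2]=4 ship[0->1]=2 prod=3 -> inv=[12 4 5 8]
Step 3: demand=3,sold=3 ship[2->3]=3 ship[1->2]=4 ship[0->1]=2 prod=3 -> inv=[13 2 6 8]
Step 4: demand=3,sold=3 ship[2->3]=3 ship[1->2]=2 ship[0->1]=2 prod=3 -> inv=[14 2 5 8]
Step 5: demand=3,sold=3 ship[2->3]=3 ship[1->2]=2 ship[0->1]=2 prod=3 -> inv=[15 2 4 8]
Step 6: demand=3,sold=3 ship[2->3]=3 ship[1->2]=2 ship[0->1]=2 prod=3 -> inv=[16 2 3 8]
Step 7: demand=3,sold=3 ship[2->3]=3 ship[1->2]=2 ship[0->1]=2 prod=3 -> inv=[17 2 2 8]
Step 8: demand=3,sold=3 ship[2->3]=2 ship[1->2]=2 ship[0->1]=2 prod=3 -> inv=[18 2 2 7]

18 2 2 7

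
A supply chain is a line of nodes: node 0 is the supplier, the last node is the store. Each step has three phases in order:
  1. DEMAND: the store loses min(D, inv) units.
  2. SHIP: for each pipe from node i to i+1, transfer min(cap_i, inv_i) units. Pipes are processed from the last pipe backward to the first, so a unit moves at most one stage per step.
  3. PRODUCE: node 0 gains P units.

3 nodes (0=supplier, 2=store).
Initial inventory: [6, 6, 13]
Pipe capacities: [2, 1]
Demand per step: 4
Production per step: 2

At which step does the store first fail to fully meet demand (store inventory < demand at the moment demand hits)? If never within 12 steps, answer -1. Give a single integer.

Step 1: demand=4,sold=4 ship[1->2]=1 ship[0->1]=2 prod=2 -> [6 7 10]
Step 2: demand=4,sold=4 ship[1->2]=1 ship[0->1]=2 prod=2 -> [6 8 7]
Step 3: demand=4,sold=4 ship[1->2]=1 ship[0->1]=2 prod=2 -> [6 9 4]
Step 4: demand=4,sold=4 ship[1->2]=1 ship[0->1]=2 prod=2 -> [6 10 1]
Step 5: demand=4,sold=1 ship[1->2]=1 ship[0->1]=2 prod=2 -> [6 11 1]
Step 6: demand=4,sold=1 ship[1->2]=1 ship[0->1]=2 prod=2 -> [6 12 1]
Step 7: demand=4,sold=1 ship[1->2]=1 ship[0->1]=2 prod=2 -> [6 13 1]
Step 8: demand=4,sold=1 ship[1->2]=1 ship[0->1]=2 prod=2 -> [6 14 1]
Step 9: demand=4,sold=1 ship[1->2]=1 ship[0->1]=2 prod=2 -> [6 15 1]
Step 10: demand=4,sold=1 ship[1->2]=1 ship[0->1]=2 prod=2 -> [6 16 1]
Step 11: demand=4,sold=1 ship[1->2]=1 ship[0->1]=2 prod=2 -> [6 17 1]
Step 12: demand=4,sold=1 ship[1->2]=1 ship[0->1]=2 prod=2 -> [6 18 1]
First stockout at step 5

5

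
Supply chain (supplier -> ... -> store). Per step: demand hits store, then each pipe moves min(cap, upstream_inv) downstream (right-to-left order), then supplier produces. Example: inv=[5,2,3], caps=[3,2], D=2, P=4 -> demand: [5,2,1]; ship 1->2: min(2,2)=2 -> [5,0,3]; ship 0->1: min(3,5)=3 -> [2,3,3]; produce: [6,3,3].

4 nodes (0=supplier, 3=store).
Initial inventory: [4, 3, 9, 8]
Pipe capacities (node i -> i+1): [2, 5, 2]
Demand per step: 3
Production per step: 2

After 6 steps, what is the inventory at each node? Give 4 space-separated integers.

Step 1: demand=3,sold=3 ship[2->3]=2 ship[1->2]=3 ship[0->1]=2 prod=2 -> inv=[4 2 10 7]
Step 2: demand=3,sold=3 ship[2->3]=2 ship[1->2]=2 ship[0->1]=2 prod=2 -> inv=[4 2 10 6]
Step 3: demand=3,sold=3 ship[2->3]=2 ship[1->2]=2 ship[0->1]=2 prod=2 -> inv=[4 2 10 5]
Step 4: demand=3,sold=3 ship[2->3]=2 ship[1->2]=2 ship[0->1]=2 prod=2 -> inv=[4 2 10 4]
Step 5: demand=3,sold=3 ship[2->3]=2 ship[1->2]=2 ship[0->1]=2 prod=2 -> inv=[4 2 10 3]
Step 6: demand=3,sold=3 ship[2->3]=2 ship[1->2]=2 ship[0->1]=2 prod=2 -> inv=[4 2 10 2]

4 2 10 2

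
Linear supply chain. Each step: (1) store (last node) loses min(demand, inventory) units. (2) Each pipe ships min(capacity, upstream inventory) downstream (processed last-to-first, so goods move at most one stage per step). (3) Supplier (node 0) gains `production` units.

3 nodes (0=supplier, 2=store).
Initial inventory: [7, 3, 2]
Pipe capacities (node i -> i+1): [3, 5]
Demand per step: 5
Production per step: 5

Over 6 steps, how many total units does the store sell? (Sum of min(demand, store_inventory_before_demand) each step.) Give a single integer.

Answer: 17

Derivation:
Step 1: sold=2 (running total=2) -> [9 3 3]
Step 2: sold=3 (running total=5) -> [11 3 3]
Step 3: sold=3 (running total=8) -> [13 3 3]
Step 4: sold=3 (running total=11) -> [15 3 3]
Step 5: sold=3 (running total=14) -> [17 3 3]
Step 6: sold=3 (running total=17) -> [19 3 3]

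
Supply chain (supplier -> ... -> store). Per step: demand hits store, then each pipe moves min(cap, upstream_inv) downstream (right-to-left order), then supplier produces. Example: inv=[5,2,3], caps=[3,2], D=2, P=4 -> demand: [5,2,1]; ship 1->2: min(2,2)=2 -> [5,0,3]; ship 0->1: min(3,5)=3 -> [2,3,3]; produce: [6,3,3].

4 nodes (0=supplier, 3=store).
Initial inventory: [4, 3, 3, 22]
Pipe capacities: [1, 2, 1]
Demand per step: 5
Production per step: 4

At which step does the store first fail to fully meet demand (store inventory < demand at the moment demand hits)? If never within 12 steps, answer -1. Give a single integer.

Step 1: demand=5,sold=5 ship[2->3]=1 ship[1->2]=2 ship[0->1]=1 prod=4 -> [7 2 4 18]
Step 2: demand=5,sold=5 ship[2->3]=1 ship[1->2]=2 ship[0->1]=1 prod=4 -> [10 1 5 14]
Step 3: demand=5,sold=5 ship[2->3]=1 ship[1->2]=1 ship[0->1]=1 prod=4 -> [13 1 5 10]
Step 4: demand=5,sold=5 ship[2->3]=1 ship[1->2]=1 ship[0->1]=1 prod=4 -> [16 1 5 6]
Step 5: demand=5,sold=5 ship[2->3]=1 ship[1->2]=1 ship[0->1]=1 prod=4 -> [19 1 5 2]
Step 6: demand=5,sold=2 ship[2->3]=1 ship[1->2]=1 ship[0->1]=1 prod=4 -> [22 1 5 1]
Step 7: demand=5,sold=1 ship[2->3]=1 ship[1->2]=1 ship[0->1]=1 prod=4 -> [25 1 5 1]
Step 8: demand=5,sold=1 ship[2->3]=1 ship[1->2]=1 ship[0->1]=1 prod=4 -> [28 1 5 1]
Step 9: demand=5,sold=1 ship[2->3]=1 ship[1->2]=1 ship[0->1]=1 prod=4 -> [31 1 5 1]
Step 10: demand=5,sold=1 ship[2->3]=1 ship[1->2]=1 ship[0->1]=1 prod=4 -> [34 1 5 1]
Step 11: demand=5,sold=1 ship[2->3]=1 ship[1->2]=1 ship[0->1]=1 prod=4 -> [37 1 5 1]
Step 12: demand=5,sold=1 ship[2->3]=1 ship[1->2]=1 ship[0->1]=1 prod=4 -> [40 1 5 1]
First stockout at step 6

6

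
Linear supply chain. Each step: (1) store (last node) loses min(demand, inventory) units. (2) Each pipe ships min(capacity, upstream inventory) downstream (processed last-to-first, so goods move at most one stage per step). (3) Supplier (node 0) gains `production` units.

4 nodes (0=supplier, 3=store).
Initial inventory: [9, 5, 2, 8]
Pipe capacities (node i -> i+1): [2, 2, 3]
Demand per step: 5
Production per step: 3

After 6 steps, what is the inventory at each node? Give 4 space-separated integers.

Step 1: demand=5,sold=5 ship[2->3]=2 ship[1->2]=2 ship[0->1]=2 prod=3 -> inv=[10 5 2 5]
Step 2: demand=5,sold=5 ship[2->3]=2 ship[1->2]=2 ship[0->1]=2 prod=3 -> inv=[11 5 2 2]
Step 3: demand=5,sold=2 ship[2->3]=2 ship[1->2]=2 ship[0->1]=2 prod=3 -> inv=[12 5 2 2]
Step 4: demand=5,sold=2 ship[2->3]=2 ship[1->2]=2 ship[0->1]=2 prod=3 -> inv=[13 5 2 2]
Step 5: demand=5,sold=2 ship[2->3]=2 ship[1->2]=2 ship[0->1]=2 prod=3 -> inv=[14 5 2 2]
Step 6: demand=5,sold=2 ship[2->3]=2 ship[1->2]=2 ship[0->1]=2 prod=3 -> inv=[15 5 2 2]

15 5 2 2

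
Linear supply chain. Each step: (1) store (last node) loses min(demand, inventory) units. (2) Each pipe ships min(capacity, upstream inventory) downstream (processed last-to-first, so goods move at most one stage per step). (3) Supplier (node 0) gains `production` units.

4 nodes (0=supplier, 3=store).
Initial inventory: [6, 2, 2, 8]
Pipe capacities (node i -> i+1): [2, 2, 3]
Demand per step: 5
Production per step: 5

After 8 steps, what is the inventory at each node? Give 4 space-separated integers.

Step 1: demand=5,sold=5 ship[2->3]=2 ship[1->2]=2 ship[0->1]=2 prod=5 -> inv=[9 2 2 5]
Step 2: demand=5,sold=5 ship[2->3]=2 ship[1->2]=2 ship[0->1]=2 prod=5 -> inv=[12 2 2 2]
Step 3: demand=5,sold=2 ship[2->3]=2 ship[1->2]=2 ship[0->1]=2 prod=5 -> inv=[15 2 2 2]
Step 4: demand=5,sold=2 ship[2->3]=2 ship[1->2]=2 ship[0->1]=2 prod=5 -> inv=[18 2 2 2]
Step 5: demand=5,sold=2 ship[2->3]=2 ship[1->2]=2 ship[0->1]=2 prod=5 -> inv=[21 2 2 2]
Step 6: demand=5,sold=2 ship[2->3]=2 ship[1->2]=2 ship[0->1]=2 prod=5 -> inv=[24 2 2 2]
Step 7: demand=5,sold=2 ship[2->3]=2 ship[1->2]=2 ship[0->1]=2 prod=5 -> inv=[27 2 2 2]
Step 8: demand=5,sold=2 ship[2->3]=2 ship[1->2]=2 ship[0->1]=2 prod=5 -> inv=[30 2 2 2]

30 2 2 2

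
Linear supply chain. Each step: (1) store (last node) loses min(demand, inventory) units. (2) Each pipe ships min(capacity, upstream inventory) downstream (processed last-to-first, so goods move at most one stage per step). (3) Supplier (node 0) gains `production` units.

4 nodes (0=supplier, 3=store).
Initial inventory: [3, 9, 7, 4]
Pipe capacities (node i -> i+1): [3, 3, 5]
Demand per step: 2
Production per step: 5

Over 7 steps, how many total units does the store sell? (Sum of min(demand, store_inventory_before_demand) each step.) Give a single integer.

Answer: 14

Derivation:
Step 1: sold=2 (running total=2) -> [5 9 5 7]
Step 2: sold=2 (running total=4) -> [7 9 3 10]
Step 3: sold=2 (running total=6) -> [9 9 3 11]
Step 4: sold=2 (running total=8) -> [11 9 3 12]
Step 5: sold=2 (running total=10) -> [13 9 3 13]
Step 6: sold=2 (running total=12) -> [15 9 3 14]
Step 7: sold=2 (running total=14) -> [17 9 3 15]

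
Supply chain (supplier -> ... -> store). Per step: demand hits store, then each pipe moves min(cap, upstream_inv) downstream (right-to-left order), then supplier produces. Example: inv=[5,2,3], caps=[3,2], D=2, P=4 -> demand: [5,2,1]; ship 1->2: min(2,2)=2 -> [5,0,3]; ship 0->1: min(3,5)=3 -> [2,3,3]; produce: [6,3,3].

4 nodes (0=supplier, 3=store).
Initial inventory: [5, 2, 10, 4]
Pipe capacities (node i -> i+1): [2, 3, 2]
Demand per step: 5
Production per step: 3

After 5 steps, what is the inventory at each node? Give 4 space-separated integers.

Step 1: demand=5,sold=4 ship[2->3]=2 ship[1->2]=2 ship[0->1]=2 prod=3 -> inv=[6 2 10 2]
Step 2: demand=5,sold=2 ship[2->3]=2 ship[1->2]=2 ship[0->1]=2 prod=3 -> inv=[7 2 10 2]
Step 3: demand=5,sold=2 ship[2->3]=2 ship[1->2]=2 ship[0->1]=2 prod=3 -> inv=[8 2 10 2]
Step 4: demand=5,sold=2 ship[2->3]=2 ship[1->2]=2 ship[0->1]=2 prod=3 -> inv=[9 2 10 2]
Step 5: demand=5,sold=2 ship[2->3]=2 ship[1->2]=2 ship[0->1]=2 prod=3 -> inv=[10 2 10 2]

10 2 10 2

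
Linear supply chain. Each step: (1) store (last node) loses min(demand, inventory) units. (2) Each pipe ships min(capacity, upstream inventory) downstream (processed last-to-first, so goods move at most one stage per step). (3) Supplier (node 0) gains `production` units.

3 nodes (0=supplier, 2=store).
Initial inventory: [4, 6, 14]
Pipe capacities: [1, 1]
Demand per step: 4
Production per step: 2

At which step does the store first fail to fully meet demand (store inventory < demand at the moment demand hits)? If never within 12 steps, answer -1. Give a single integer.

Step 1: demand=4,sold=4 ship[1->2]=1 ship[0->1]=1 prod=2 -> [5 6 11]
Step 2: demand=4,sold=4 ship[1->2]=1 ship[0->1]=1 prod=2 -> [6 6 8]
Step 3: demand=4,sold=4 ship[1->2]=1 ship[0->1]=1 prod=2 -> [7 6 5]
Step 4: demand=4,sold=4 ship[1->2]=1 ship[0->1]=1 prod=2 -> [8 6 2]
Step 5: demand=4,sold=2 ship[1->2]=1 ship[0->1]=1 prod=2 -> [9 6 1]
Step 6: demand=4,sold=1 ship[1->2]=1 ship[0->1]=1 prod=2 -> [10 6 1]
Step 7: demand=4,sold=1 ship[1->2]=1 ship[0->1]=1 prod=2 -> [11 6 1]
Step 8: demand=4,sold=1 ship[1->2]=1 ship[0->1]=1 prod=2 -> [12 6 1]
Step 9: demand=4,sold=1 ship[1->2]=1 ship[0->1]=1 prod=2 -> [13 6 1]
Step 10: demand=4,sold=1 ship[1->2]=1 ship[0->1]=1 prod=2 -> [14 6 1]
Step 11: demand=4,sold=1 ship[1->2]=1 ship[0->1]=1 prod=2 -> [15 6 1]
Step 12: demand=4,sold=1 ship[1->2]=1 ship[0->1]=1 prod=2 -> [16 6 1]
First stockout at step 5

5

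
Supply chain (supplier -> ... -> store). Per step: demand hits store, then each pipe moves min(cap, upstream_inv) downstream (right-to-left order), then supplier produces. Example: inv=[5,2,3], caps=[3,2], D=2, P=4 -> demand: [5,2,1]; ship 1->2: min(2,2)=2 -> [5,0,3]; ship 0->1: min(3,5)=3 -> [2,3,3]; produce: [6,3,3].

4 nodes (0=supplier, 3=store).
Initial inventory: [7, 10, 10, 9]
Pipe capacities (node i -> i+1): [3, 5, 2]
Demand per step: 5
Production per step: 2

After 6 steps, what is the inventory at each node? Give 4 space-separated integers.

Step 1: demand=5,sold=5 ship[2->3]=2 ship[1->2]=5 ship[0->1]=3 prod=2 -> inv=[6 8 13 6]
Step 2: demand=5,sold=5 ship[2->3]=2 ship[1->2]=5 ship[0->1]=3 prod=2 -> inv=[5 6 16 3]
Step 3: demand=5,sold=3 ship[2->3]=2 ship[1->2]=5 ship[0->1]=3 prod=2 -> inv=[4 4 19 2]
Step 4: demand=5,sold=2 ship[2->3]=2 ship[1->2]=4 ship[0->1]=3 prod=2 -> inv=[3 3 21 2]
Step 5: demand=5,sold=2 ship[2->3]=2 ship[1->2]=3 ship[0->1]=3 prod=2 -> inv=[2 3 22 2]
Step 6: demand=5,sold=2 ship[2->3]=2 ship[1->2]=3 ship[0->1]=2 prod=2 -> inv=[2 2 23 2]

2 2 23 2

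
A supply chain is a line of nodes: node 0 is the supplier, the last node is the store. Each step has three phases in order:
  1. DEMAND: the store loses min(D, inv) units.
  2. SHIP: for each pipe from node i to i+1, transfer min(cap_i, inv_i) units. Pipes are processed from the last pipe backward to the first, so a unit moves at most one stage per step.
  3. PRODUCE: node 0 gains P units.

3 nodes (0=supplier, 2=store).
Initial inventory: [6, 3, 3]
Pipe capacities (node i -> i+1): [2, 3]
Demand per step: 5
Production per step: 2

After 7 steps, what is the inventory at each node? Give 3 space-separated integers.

Step 1: demand=5,sold=3 ship[1->2]=3 ship[0->1]=2 prod=2 -> inv=[6 2 3]
Step 2: demand=5,sold=3 ship[1->2]=2 ship[0->1]=2 prod=2 -> inv=[6 2 2]
Step 3: demand=5,sold=2 ship[1->2]=2 ship[0->1]=2 prod=2 -> inv=[6 2 2]
Step 4: demand=5,sold=2 ship[1->2]=2 ship[0->1]=2 prod=2 -> inv=[6 2 2]
Step 5: demand=5,sold=2 ship[1->2]=2 ship[0->1]=2 prod=2 -> inv=[6 2 2]
Step 6: demand=5,sold=2 ship[1->2]=2 ship[0->1]=2 prod=2 -> inv=[6 2 2]
Step 7: demand=5,sold=2 ship[1->2]=2 ship[0->1]=2 prod=2 -> inv=[6 2 2]

6 2 2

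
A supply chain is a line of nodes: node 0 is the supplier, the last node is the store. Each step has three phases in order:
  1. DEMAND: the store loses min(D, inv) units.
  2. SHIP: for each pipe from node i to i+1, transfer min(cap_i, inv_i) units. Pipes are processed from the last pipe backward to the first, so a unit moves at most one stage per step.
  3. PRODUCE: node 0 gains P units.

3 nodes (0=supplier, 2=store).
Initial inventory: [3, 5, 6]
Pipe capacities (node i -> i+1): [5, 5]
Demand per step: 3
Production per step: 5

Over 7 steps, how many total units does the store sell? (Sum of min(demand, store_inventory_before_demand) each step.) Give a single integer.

Step 1: sold=3 (running total=3) -> [5 3 8]
Step 2: sold=3 (running total=6) -> [5 5 8]
Step 3: sold=3 (running total=9) -> [5 5 10]
Step 4: sold=3 (running total=12) -> [5 5 12]
Step 5: sold=3 (running total=15) -> [5 5 14]
Step 6: sold=3 (running total=18) -> [5 5 16]
Step 7: sold=3 (running total=21) -> [5 5 18]

Answer: 21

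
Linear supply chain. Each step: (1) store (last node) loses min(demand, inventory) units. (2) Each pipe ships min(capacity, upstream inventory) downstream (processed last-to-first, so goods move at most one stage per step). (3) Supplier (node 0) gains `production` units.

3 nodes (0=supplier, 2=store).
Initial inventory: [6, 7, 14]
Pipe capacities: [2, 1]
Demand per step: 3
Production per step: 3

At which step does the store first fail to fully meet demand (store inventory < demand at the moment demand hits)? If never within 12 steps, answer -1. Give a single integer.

Step 1: demand=3,sold=3 ship[1->2]=1 ship[0->1]=2 prod=3 -> [7 8 12]
Step 2: demand=3,sold=3 ship[1->2]=1 ship[0->1]=2 prod=3 -> [8 9 10]
Step 3: demand=3,sold=3 ship[1->2]=1 ship[0->1]=2 prod=3 -> [9 10 8]
Step 4: demand=3,sold=3 ship[1->2]=1 ship[0->1]=2 prod=3 -> [10 11 6]
Step 5: demand=3,sold=3 ship[1->2]=1 ship[0->1]=2 prod=3 -> [11 12 4]
Step 6: demand=3,sold=3 ship[1->2]=1 ship[0->1]=2 prod=3 -> [12 13 2]
Step 7: demand=3,sold=2 ship[1->2]=1 ship[0->1]=2 prod=3 -> [13 14 1]
Step 8: demand=3,sold=1 ship[1->2]=1 ship[0->1]=2 prod=3 -> [14 15 1]
Step 9: demand=3,sold=1 ship[1->2]=1 ship[0->1]=2 prod=3 -> [15 16 1]
Step 10: demand=3,sold=1 ship[1->2]=1 ship[0->1]=2 prod=3 -> [16 17 1]
Step 11: demand=3,sold=1 ship[1->2]=1 ship[0->1]=2 prod=3 -> [17 18 1]
Step 12: demand=3,sold=1 ship[1->2]=1 ship[0->1]=2 prod=3 -> [18 19 1]
First stockout at step 7

7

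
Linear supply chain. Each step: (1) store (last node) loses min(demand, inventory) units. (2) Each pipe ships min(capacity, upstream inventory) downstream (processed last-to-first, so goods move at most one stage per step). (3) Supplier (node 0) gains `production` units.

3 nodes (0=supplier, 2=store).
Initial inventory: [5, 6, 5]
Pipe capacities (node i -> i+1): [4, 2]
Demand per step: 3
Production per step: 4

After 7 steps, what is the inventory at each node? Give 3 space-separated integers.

Step 1: demand=3,sold=3 ship[1->2]=2 ship[0->1]=4 prod=4 -> inv=[5 8 4]
Step 2: demand=3,sold=3 ship[1->2]=2 ship[0->1]=4 prod=4 -> inv=[5 10 3]
Step 3: demand=3,sold=3 ship[1->2]=2 ship[0->1]=4 prod=4 -> inv=[5 12 2]
Step 4: demand=3,sold=2 ship[1->2]=2 ship[0->1]=4 prod=4 -> inv=[5 14 2]
Step 5: demand=3,sold=2 ship[1->2]=2 ship[0->1]=4 prod=4 -> inv=[5 16 2]
Step 6: demand=3,sold=2 ship[1->2]=2 ship[0->1]=4 prod=4 -> inv=[5 18 2]
Step 7: demand=3,sold=2 ship[1->2]=2 ship[0->1]=4 prod=4 -> inv=[5 20 2]

5 20 2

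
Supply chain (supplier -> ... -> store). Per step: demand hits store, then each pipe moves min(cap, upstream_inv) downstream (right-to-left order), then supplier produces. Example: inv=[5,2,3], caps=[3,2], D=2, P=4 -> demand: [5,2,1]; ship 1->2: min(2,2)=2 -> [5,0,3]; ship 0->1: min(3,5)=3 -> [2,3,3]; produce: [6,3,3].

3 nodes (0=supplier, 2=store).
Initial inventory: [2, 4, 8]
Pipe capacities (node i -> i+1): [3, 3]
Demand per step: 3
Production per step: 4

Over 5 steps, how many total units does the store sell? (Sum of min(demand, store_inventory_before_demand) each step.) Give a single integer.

Step 1: sold=3 (running total=3) -> [4 3 8]
Step 2: sold=3 (running total=6) -> [5 3 8]
Step 3: sold=3 (running total=9) -> [6 3 8]
Step 4: sold=3 (running total=12) -> [7 3 8]
Step 5: sold=3 (running total=15) -> [8 3 8]

Answer: 15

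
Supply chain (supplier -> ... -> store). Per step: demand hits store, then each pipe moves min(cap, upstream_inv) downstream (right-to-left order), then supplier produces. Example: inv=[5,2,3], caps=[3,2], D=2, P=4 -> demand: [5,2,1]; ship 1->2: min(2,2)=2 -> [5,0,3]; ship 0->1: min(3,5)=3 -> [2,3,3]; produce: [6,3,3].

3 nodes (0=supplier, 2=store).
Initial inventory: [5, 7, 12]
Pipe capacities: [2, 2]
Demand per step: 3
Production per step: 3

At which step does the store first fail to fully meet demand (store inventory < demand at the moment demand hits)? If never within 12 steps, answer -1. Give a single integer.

Step 1: demand=3,sold=3 ship[1->2]=2 ship[0->1]=2 prod=3 -> [6 7 11]
Step 2: demand=3,sold=3 ship[1->2]=2 ship[0->1]=2 prod=3 -> [7 7 10]
Step 3: demand=3,sold=3 ship[1->2]=2 ship[0->1]=2 prod=3 -> [8 7 9]
Step 4: demand=3,sold=3 ship[1->2]=2 ship[0->1]=2 prod=3 -> [9 7 8]
Step 5: demand=3,sold=3 ship[1->2]=2 ship[0->1]=2 prod=3 -> [10 7 7]
Step 6: demand=3,sold=3 ship[1->2]=2 ship[0->1]=2 prod=3 -> [11 7 6]
Step 7: demand=3,sold=3 ship[1->2]=2 ship[0->1]=2 prod=3 -> [12 7 5]
Step 8: demand=3,sold=3 ship[1->2]=2 ship[0->1]=2 prod=3 -> [13 7 4]
Step 9: demand=3,sold=3 ship[1->2]=2 ship[0->1]=2 prod=3 -> [14 7 3]
Step 10: demand=3,sold=3 ship[1->2]=2 ship[0->1]=2 prod=3 -> [15 7 2]
Step 11: demand=3,sold=2 ship[1->2]=2 ship[0->1]=2 prod=3 -> [16 7 2]
Step 12: demand=3,sold=2 ship[1->2]=2 ship[0->1]=2 prod=3 -> [17 7 2]
First stockout at step 11

11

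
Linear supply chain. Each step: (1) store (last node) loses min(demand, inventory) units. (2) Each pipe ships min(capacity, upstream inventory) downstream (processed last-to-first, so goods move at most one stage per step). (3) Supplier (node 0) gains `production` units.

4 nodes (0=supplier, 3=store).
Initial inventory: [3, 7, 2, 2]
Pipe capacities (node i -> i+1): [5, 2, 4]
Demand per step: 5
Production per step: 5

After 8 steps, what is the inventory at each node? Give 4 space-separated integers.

Step 1: demand=5,sold=2 ship[2->3]=2 ship[1->2]=2 ship[0->1]=3 prod=5 -> inv=[5 8 2 2]
Step 2: demand=5,sold=2 ship[2->3]=2 ship[1->2]=2 ship[0->1]=5 prod=5 -> inv=[5 11 2 2]
Step 3: demand=5,sold=2 ship[2->3]=2 ship[1->2]=2 ship[0->1]=5 prod=5 -> inv=[5 14 2 2]
Step 4: demand=5,sold=2 ship[2->3]=2 ship[1->2]=2 ship[0->1]=5 prod=5 -> inv=[5 17 2 2]
Step 5: demand=5,sold=2 ship[2->3]=2 ship[1->2]=2 ship[0->1]=5 prod=5 -> inv=[5 20 2 2]
Step 6: demand=5,sold=2 ship[2->3]=2 ship[1->2]=2 ship[0->1]=5 prod=5 -> inv=[5 23 2 2]
Step 7: demand=5,sold=2 ship[2->3]=2 ship[1->2]=2 ship[0->1]=5 prod=5 -> inv=[5 26 2 2]
Step 8: demand=5,sold=2 ship[2->3]=2 ship[1->2]=2 ship[0->1]=5 prod=5 -> inv=[5 29 2 2]

5 29 2 2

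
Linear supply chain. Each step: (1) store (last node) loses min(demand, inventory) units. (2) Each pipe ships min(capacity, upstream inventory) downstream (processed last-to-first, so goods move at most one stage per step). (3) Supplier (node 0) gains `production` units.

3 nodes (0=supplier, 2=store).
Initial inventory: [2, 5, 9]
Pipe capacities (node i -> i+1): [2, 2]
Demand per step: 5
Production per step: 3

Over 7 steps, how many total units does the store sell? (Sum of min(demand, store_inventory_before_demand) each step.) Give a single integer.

Answer: 21

Derivation:
Step 1: sold=5 (running total=5) -> [3 5 6]
Step 2: sold=5 (running total=10) -> [4 5 3]
Step 3: sold=3 (running total=13) -> [5 5 2]
Step 4: sold=2 (running total=15) -> [6 5 2]
Step 5: sold=2 (running total=17) -> [7 5 2]
Step 6: sold=2 (running total=19) -> [8 5 2]
Step 7: sold=2 (running total=21) -> [9 5 2]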